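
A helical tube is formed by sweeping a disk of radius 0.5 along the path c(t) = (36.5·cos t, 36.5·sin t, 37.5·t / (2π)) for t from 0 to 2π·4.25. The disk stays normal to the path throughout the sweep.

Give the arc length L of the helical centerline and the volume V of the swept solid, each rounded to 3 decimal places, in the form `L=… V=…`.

2πR = 2π·36.5 = 229.336264
per-turn = √(229.336264² + 37.5²) = √(52595.1219 + 1406.25) = √54001.3719 = 232.381953
L = 4.25 × 232.381953 = 987.623298
V = π·0.5² × L = 0.785398 × 987.623298 = 775.677525

L=987.623 V=775.678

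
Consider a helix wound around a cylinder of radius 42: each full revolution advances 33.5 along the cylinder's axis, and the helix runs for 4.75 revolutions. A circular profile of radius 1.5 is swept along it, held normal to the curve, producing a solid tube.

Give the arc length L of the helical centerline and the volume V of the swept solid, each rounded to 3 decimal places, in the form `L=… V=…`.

L=1263.555 V=8931.545

2πR = 2π·42 = 263.893783
per-turn = √(263.893783² + 33.5²) = √(69639.9287 + 1122.25) = √70762.1787 = 266.011614
L = 4.75 × 266.011614 = 1263.555165
V = π·1.5² × L = 7.068583 × 1263.555165 = 8931.545156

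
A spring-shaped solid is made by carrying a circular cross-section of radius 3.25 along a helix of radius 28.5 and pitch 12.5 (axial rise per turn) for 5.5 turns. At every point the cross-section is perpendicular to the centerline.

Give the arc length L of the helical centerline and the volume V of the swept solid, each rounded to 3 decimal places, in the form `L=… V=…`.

L=987.286 V=32761.180

2πR = 2π·28.5 = 179.070781
per-turn = √(179.070781² + 12.5²) = √(32066.3447 + 156.25) = √32222.5947 = 179.506531
L = 5.5 × 179.506531 = 987.285921
V = π·3.25² × L = 33.183072 × 987.285921 = 32761.180197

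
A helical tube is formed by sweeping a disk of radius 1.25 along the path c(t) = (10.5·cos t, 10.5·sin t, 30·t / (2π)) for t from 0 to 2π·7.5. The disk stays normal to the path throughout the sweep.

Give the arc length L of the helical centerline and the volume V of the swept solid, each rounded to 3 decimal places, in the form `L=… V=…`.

L=543.556 V=2668.173

2πR = 2π·10.5 = 65.973446
per-turn = √(65.973446² + 30²) = √(4352.4955 + 900) = √5252.4955 = 72.474103
L = 7.5 × 72.474103 = 543.555769
V = π·1.25² × L = 4.908739 × 543.555769 = 2668.173142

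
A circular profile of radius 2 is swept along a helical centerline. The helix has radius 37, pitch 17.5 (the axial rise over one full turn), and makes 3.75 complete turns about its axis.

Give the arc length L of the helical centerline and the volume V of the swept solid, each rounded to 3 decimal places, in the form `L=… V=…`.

2πR = 2π·37 = 232.477856
per-turn = √(232.477856² + 17.5²) = √(54045.9537 + 306.25) = √54352.2037 = 233.135591
L = 3.75 × 233.135591 = 874.258466
V = π·2² × L = 12.566371 × 874.258466 = 10986.255890

L=874.258 V=10986.256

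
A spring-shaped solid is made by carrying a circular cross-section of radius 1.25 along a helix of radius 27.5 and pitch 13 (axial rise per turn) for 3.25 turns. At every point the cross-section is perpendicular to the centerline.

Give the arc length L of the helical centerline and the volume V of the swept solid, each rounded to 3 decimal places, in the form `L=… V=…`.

L=563.147 V=2764.341

2πR = 2π·27.5 = 172.787596
per-turn = √(172.787596² + 13²) = √(29855.5533 + 169) = √30024.5533 = 173.275946
L = 3.25 × 173.275946 = 563.146823
V = π·1.25² × L = 4.908739 × 563.146823 = 2764.340504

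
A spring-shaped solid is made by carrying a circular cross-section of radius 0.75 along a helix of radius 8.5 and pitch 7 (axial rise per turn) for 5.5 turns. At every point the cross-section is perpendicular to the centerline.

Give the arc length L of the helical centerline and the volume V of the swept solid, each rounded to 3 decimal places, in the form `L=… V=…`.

L=296.251 V=523.519

2πR = 2π·8.5 = 53.407075
per-turn = √(53.407075² + 7²) = √(2852.3157 + 49) = √2901.3157 = 53.863862
L = 5.5 × 53.863862 = 296.251243
V = π·0.75² × L = 1.767146 × 296.251243 = 523.519160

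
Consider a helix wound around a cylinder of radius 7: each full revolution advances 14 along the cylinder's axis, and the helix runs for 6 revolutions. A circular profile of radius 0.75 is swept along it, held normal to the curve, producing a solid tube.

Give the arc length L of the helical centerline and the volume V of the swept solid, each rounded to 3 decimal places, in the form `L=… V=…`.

2πR = 2π·7 = 43.982297
per-turn = √(43.982297² + 14²) = √(1934.4425 + 196) = √2130.4425 = 46.156716
L = 6 × 46.156716 = 276.940298
V = π·0.75² × L = 1.767146 × 276.940298 = 489.393903

L=276.940 V=489.394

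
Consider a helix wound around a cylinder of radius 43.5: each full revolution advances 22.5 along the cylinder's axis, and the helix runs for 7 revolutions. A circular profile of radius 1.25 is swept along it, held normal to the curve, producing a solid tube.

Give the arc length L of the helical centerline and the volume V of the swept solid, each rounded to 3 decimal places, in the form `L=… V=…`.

2πR = 2π·43.5 = 273.318561
per-turn = √(273.318561² + 22.5²) = √(74703.0357 + 506.25) = √75209.2857 = 274.243114
L = 7 × 274.243114 = 1919.701800
V = π·1.25² × L = 4.908739 × 1919.701800 = 9423.314174

L=1919.702 V=9423.314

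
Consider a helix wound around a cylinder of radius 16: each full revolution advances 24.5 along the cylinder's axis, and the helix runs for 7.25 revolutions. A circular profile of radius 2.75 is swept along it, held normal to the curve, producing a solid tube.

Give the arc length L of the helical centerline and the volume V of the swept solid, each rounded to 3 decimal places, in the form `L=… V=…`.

2πR = 2π·16 = 100.530965
per-turn = √(100.530965² + 24.5²) = √(10106.4749 + 600.25) = √10706.7249 = 103.473305
L = 7.25 × 103.473305 = 750.181463
V = π·2.75² × L = 23.758294 × 750.181463 = 17823.032091

L=750.181 V=17823.032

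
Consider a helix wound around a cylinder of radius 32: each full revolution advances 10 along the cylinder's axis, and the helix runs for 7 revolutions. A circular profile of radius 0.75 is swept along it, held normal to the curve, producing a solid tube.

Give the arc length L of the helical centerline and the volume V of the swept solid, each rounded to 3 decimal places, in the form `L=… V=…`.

2πR = 2π·32 = 201.061930
per-turn = √(201.061930² + 10²) = √(40425.8996 + 100) = √40525.8996 = 201.310456
L = 7 × 201.310456 = 1409.173191
V = π·0.75² × L = 1.767146 × 1409.173191 = 2490.214581

L=1409.173 V=2490.215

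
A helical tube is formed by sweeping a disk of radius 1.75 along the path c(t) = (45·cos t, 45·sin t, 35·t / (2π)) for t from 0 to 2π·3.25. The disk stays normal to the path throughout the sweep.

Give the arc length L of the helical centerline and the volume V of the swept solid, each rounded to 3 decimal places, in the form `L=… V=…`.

2πR = 2π·45 = 282.743339
per-turn = √(282.743339² + 35²) = √(79943.7956 + 1225) = √81168.7956 = 284.901379
L = 3.25 × 284.901379 = 925.929481
V = π·1.75² × L = 9.621128 × 925.929481 = 8908.485596

L=925.929 V=8908.486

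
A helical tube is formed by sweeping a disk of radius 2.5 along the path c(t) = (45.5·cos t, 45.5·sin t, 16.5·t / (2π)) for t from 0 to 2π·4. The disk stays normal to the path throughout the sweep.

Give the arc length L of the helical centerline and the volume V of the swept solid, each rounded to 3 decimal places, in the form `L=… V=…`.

2πR = 2π·45.5 = 285.884931
per-turn = √(285.884931² + 16.5²) = √(81730.1940 + 272.25) = √82002.4440 = 286.360689
L = 4 × 286.360689 = 1145.442755
V = π·2.5² × L = 19.634954 × 1145.442755 = 22490.715899

L=1145.443 V=22490.716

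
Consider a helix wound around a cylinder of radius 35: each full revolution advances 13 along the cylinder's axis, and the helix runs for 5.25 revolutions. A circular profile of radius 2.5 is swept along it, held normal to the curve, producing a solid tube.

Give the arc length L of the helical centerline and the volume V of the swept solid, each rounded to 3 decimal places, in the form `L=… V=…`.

2πR = 2π·35 = 219.911486
per-turn = √(219.911486² + 13²) = √(48361.0616 + 169) = √48530.0616 = 220.295396
L = 5.25 × 220.295396 = 1156.550830
V = π·2.5² × L = 19.634954 × 1156.550830 = 22708.822440

L=1156.551 V=22708.822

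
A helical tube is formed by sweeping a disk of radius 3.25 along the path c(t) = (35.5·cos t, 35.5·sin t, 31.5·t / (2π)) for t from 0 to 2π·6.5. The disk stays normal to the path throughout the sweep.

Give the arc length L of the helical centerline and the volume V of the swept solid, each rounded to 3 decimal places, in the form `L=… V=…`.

L=1464.231 V=48587.691

2πR = 2π·35.5 = 223.053078
per-turn = √(223.053078² + 31.5²) = √(49752.6758 + 992.25) = √50744.9258 = 225.266344
L = 6.5 × 225.266344 = 1464.231237
V = π·3.25² × L = 33.183072 × 1464.231237 = 48587.691142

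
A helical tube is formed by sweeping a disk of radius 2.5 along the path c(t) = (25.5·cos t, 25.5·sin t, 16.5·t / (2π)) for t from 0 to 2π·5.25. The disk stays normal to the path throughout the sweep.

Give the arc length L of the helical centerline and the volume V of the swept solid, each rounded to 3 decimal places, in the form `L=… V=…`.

2πR = 2π·25.5 = 160.221225
per-turn = √(160.221225² + 16.5²) = √(25670.8410 + 272.25) = √25943.0910 = 161.068591
L = 5.25 × 161.068591 = 845.610103
V = π·2.5² × L = 19.634954 × 845.610103 = 16603.515554

L=845.610 V=16603.516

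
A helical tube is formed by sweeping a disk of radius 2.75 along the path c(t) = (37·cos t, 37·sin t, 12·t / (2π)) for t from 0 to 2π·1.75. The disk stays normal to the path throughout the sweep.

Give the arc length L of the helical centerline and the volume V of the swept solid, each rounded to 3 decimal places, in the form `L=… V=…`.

L=407.378 V=9678.604

2πR = 2π·37 = 232.477856
per-turn = √(232.477856² + 12²) = √(54045.9537 + 144) = √54189.9537 = 232.787357
L = 1.75 × 232.787357 = 407.377875
V = π·2.75² × L = 23.758294 × 407.377875 = 9678.603509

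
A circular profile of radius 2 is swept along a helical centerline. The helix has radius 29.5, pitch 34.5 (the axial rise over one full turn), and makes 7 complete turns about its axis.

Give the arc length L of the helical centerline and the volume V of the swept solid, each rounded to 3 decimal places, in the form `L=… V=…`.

2πR = 2π·29.5 = 185.353967
per-turn = √(185.353967² + 34.5²) = √(34356.0929 + 1190.25) = √35546.3429 = 188.537378
L = 7 × 188.537378 = 1319.761646
V = π·2² × L = 12.566371 × 1319.761646 = 16584.613970

L=1319.762 V=16584.614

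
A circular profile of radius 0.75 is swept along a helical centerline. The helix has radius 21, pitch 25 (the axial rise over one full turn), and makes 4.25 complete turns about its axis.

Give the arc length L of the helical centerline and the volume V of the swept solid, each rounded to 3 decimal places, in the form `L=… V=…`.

L=570.751 V=1008.601

2πR = 2π·21 = 131.946891
per-turn = √(131.946891² + 25²) = √(17409.9822 + 625) = √18034.9822 = 134.294386
L = 4.25 × 134.294386 = 570.751141
V = π·0.75² × L = 1.767146 × 570.751141 = 1008.600521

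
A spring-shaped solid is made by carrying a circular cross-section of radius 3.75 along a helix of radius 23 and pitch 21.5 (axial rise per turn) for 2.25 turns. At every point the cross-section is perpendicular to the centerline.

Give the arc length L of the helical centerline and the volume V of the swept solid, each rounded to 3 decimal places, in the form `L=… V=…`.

2πR = 2π·23 = 144.513262
per-turn = √(144.513262² + 21.5²) = √(20884.0829 + 462.25) = √21346.3329 = 146.103843
L = 2.25 × 146.103843 = 328.733647
V = π·3.75² × L = 44.178647 × 328.733647 = 14523.007626

L=328.734 V=14523.008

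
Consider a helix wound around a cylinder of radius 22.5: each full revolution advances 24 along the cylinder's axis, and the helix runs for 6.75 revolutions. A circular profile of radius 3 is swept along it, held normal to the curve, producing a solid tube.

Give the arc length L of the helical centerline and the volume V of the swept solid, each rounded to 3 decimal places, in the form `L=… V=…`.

L=967.912 V=27367.069

2πR = 2π·22.5 = 141.371669
per-turn = √(141.371669² + 24²) = √(19985.9489 + 576) = √20561.9489 = 143.394382
L = 6.75 × 143.394382 = 967.912081
V = π·3² × L = 28.274334 × 967.912081 = 27367.069358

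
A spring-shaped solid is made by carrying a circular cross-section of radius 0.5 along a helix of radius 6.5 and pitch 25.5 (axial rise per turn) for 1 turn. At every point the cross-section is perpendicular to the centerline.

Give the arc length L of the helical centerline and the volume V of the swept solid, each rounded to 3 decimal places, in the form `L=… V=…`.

2πR = 2π·6.5 = 40.840704
per-turn = √(40.840704² + 25.5²) = √(1667.9631 + 650.25) = √2318.2131 = 48.147826
L = 1 × 48.147826 = 48.147826
V = π·0.5² × L = 0.785398 × 48.147826 = 37.815214

L=48.148 V=37.815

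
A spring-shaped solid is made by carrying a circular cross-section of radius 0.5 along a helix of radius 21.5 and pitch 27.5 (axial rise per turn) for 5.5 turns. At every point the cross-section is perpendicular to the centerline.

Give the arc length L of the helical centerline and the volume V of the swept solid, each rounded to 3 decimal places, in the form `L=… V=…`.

2πR = 2π·21.5 = 135.088484
per-turn = √(135.088484² + 27.5²) = √(18248.8985 + 756.25) = √19005.1485 = 137.859162
L = 5.5 × 137.859162 = 758.225391
V = π·0.5² × L = 0.785398 × 758.225391 = 595.508829

L=758.225 V=595.509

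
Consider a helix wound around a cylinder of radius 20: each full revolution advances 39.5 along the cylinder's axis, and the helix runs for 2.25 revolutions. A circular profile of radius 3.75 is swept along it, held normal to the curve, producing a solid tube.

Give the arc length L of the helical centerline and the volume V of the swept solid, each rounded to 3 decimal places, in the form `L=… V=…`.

L=296.382 V=13093.776

2πR = 2π·20 = 125.663706
per-turn = √(125.663706² + 39.5²) = √(15791.3670 + 1560.25) = √17351.6170 = 131.725537
L = 2.25 × 131.725537 = 296.382458
V = π·3.75² × L = 44.178647 × 296.382458 = 13093.775887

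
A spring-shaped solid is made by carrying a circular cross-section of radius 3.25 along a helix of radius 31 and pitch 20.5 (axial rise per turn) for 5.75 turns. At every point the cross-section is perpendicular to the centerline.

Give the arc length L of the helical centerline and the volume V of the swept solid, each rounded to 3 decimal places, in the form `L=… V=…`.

L=1126.164 V=37369.573

2πR = 2π·31 = 194.778745
per-turn = √(194.778745² + 20.5²) = √(37938.7593 + 420.25) = √38359.0093 = 195.854562
L = 5.75 × 195.854562 = 1126.163729
V = π·3.25² × L = 33.183072 × 1126.163729 = 37369.572573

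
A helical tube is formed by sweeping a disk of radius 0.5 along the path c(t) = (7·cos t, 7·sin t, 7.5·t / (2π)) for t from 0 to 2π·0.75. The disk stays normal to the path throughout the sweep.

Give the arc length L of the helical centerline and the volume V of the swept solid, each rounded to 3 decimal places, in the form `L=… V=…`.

L=33.463 V=26.282

2πR = 2π·7 = 43.982297
per-turn = √(43.982297² + 7.5²) = √(1934.4425 + 56.25) = √1990.6925 = 44.617177
L = 0.75 × 44.617177 = 33.462883
V = π·0.5² × L = 0.785398 × 33.462883 = 26.281687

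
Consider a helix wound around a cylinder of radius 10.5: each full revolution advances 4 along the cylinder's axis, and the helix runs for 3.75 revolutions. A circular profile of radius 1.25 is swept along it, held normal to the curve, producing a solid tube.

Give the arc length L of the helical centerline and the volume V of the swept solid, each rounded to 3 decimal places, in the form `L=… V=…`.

L=247.855 V=1216.654

2πR = 2π·10.5 = 65.973446
per-turn = √(65.973446² + 4²) = √(4352.4955 + 16) = √4368.4955 = 66.094595
L = 3.75 × 66.094595 = 247.854733
V = π·1.25² × L = 4.908739 × 247.854733 = 1216.654074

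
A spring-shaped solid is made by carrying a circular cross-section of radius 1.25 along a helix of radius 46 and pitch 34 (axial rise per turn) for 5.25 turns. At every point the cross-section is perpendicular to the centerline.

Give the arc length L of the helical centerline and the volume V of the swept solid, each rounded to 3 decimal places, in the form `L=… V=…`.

L=1527.852 V=7499.827

2πR = 2π·46 = 289.026524
per-turn = √(289.026524² + 34²) = √(83536.3317 + 1156) = √84692.3317 = 291.019470
L = 5.25 × 291.019470 = 1527.852215
V = π·1.25² × L = 4.908739 × 1527.852215 = 7499.827023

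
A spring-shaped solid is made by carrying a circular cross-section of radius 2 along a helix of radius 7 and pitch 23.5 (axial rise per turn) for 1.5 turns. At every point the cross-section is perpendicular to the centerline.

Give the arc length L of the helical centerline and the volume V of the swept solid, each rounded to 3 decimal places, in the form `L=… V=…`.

L=74.800 V=939.966

2πR = 2π·7 = 43.982297
per-turn = √(43.982297² + 23.5²) = √(1934.4425 + 552.25) = √2486.6925 = 49.866747
L = 1.5 × 49.866747 = 74.800121
V = π·2² × L = 12.566371 × 74.800121 = 939.966037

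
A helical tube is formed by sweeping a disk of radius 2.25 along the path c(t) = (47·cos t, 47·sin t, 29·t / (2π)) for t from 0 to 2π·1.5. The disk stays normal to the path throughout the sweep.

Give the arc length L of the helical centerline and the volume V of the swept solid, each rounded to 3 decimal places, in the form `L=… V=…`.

L=445.095 V=7078.935

2πR = 2π·47 = 295.309709
per-turn = √(295.309709² + 29²) = √(87207.8245 + 841) = √88048.8245 = 296.730222
L = 1.5 × 296.730222 = 445.095333
V = π·2.25² × L = 15.904313 × 445.095333 = 7078.935399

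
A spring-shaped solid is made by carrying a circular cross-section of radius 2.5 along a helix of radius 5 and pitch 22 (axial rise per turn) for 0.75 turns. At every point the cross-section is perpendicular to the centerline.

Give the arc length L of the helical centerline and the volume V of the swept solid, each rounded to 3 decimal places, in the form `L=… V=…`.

2πR = 2π·5 = 31.415927
per-turn = √(31.415927² + 22²) = √(986.9604 + 484) = √1470.9604 = 38.353102
L = 0.75 × 38.353102 = 28.764827
V = π·2.5² × L = 19.634954 × 28.764827 = 564.796049

L=28.765 V=564.796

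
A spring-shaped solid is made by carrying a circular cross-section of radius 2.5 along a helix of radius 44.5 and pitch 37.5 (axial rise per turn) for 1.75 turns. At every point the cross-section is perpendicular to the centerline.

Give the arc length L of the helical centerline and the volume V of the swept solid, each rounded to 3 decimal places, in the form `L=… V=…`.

2πR = 2π·44.5 = 279.601746
per-turn = √(279.601746² + 37.5²) = √(78177.1365 + 1406.25) = √79583.3865 = 282.105275
L = 1.75 × 282.105275 = 493.684232
V = π·2.5² × L = 19.634954 × 493.684232 = 9693.467230

L=493.684 V=9693.467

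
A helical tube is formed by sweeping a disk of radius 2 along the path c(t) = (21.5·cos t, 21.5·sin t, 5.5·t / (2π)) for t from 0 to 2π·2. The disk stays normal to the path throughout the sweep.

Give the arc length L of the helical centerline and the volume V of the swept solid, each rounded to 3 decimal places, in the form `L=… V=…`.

2πR = 2π·21.5 = 135.088484
per-turn = √(135.088484² + 5.5²) = √(18248.8985 + 30.25) = √18279.1485 = 135.200401
L = 2 × 135.200401 = 270.400803
V = π·2² × L = 12.566371 × 270.400803 = 3397.956702

L=270.401 V=3397.957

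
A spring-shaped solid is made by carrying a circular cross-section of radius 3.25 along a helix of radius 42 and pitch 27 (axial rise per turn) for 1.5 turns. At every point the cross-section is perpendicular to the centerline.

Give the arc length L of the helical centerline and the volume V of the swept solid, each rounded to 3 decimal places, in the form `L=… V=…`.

2πR = 2π·42 = 263.893783
per-turn = √(263.893783² + 27²) = √(69639.9287 + 729) = √70368.9287 = 265.271424
L = 1.5 × 265.271424 = 397.907137
V = π·3.25² × L = 33.183072 × 397.907137 = 13203.781328

L=397.907 V=13203.781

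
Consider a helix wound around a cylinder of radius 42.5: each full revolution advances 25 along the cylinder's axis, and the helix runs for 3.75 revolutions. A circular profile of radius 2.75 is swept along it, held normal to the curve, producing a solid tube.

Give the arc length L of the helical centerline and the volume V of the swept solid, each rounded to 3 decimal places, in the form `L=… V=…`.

2πR = 2π·42.5 = 267.035376
per-turn = √(267.035376² + 25²) = √(71307.8918 + 625) = √71932.8918 = 268.203079
L = 3.75 × 268.203079 = 1005.761548
V = π·2.75² × L = 23.758294 × 1005.761548 = 23895.178990

L=1005.762 V=23895.179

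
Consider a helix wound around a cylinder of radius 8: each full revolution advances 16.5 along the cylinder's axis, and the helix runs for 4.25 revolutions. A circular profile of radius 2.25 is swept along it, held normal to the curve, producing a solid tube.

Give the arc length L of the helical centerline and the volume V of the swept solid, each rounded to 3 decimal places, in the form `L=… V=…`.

L=224.843 V=3575.980

2πR = 2π·8 = 50.265482
per-turn = √(50.265482² + 16.5²) = √(2526.6187 + 272.25) = √2798.8687 = 52.904336
L = 4.25 × 52.904336 = 224.843426
V = π·2.25² × L = 15.904313 × 224.843426 = 3575.980186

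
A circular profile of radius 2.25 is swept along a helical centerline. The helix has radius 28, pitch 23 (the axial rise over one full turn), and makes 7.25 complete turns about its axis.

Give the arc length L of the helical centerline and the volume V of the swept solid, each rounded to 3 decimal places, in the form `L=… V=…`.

2πR = 2π·28 = 175.929189
per-turn = √(175.929189² + 23²) = √(30951.0794 + 529) = √31480.0794 = 177.426265
L = 7.25 × 177.426265 = 1286.340419
V = π·2.25² × L = 15.904313 × 1286.340419 = 20458.360402

L=1286.340 V=20458.360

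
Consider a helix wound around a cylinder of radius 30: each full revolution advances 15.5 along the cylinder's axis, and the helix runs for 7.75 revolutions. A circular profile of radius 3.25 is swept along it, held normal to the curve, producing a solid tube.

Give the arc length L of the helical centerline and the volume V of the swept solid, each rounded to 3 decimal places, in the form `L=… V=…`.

L=1465.771 V=48638.792

2πR = 2π·30 = 188.495559
per-turn = √(188.495559² + 15.5²) = √(35530.5758 + 240.25) = √35770.8258 = 189.131768
L = 7.75 × 189.131768 = 1465.771206
V = π·3.25² × L = 33.183072 × 1465.771206 = 48638.792043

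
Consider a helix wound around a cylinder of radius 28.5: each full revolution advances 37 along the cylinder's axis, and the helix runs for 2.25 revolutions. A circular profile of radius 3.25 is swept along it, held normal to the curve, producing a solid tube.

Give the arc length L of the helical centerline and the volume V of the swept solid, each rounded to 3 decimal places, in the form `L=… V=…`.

L=411.420 V=13652.180

2πR = 2π·28.5 = 179.070781
per-turn = √(179.070781² + 37²) = √(32066.3447 + 1369) = √33435.3447 = 182.853342
L = 2.25 × 182.853342 = 411.420020
V = π·3.25² × L = 33.183072 × 411.420020 = 13652.180299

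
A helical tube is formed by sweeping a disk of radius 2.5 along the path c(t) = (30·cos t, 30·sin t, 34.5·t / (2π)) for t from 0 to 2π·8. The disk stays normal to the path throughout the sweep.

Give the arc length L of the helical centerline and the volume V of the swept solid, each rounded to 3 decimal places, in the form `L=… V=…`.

L=1533.014 V=30100.665

2πR = 2π·30 = 188.495559
per-turn = √(188.495559² + 34.5²) = √(35530.5758 + 1190.25) = √36720.8258 = 191.626788
L = 8 × 191.626788 = 1533.014303
V = π·2.5² × L = 19.634954 × 1533.014303 = 30100.665456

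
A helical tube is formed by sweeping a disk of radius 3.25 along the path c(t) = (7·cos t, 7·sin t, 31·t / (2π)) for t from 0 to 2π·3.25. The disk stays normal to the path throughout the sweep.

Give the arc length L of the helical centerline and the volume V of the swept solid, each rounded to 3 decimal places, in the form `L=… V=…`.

2πR = 2π·7 = 43.982297
per-turn = √(43.982297² + 31²) = √(1934.4425 + 961) = √2895.4425 = 53.809316
L = 3.25 × 53.809316 = 174.880276
V = π·3.25² × L = 33.183072 × 174.880276 = 5803.064868

L=174.880 V=5803.065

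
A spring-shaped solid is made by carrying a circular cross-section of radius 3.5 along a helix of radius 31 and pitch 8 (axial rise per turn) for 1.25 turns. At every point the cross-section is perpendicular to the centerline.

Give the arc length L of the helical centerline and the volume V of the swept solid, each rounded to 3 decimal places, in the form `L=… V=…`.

2πR = 2π·31 = 194.778745
per-turn = √(194.778745² + 8²) = √(37938.7593 + 64) = √38002.7593 = 194.942964
L = 1.25 × 194.942964 = 243.678705
V = π·3.5² × L = 38.484510 × 243.678705 = 9377.855574

L=243.679 V=9377.856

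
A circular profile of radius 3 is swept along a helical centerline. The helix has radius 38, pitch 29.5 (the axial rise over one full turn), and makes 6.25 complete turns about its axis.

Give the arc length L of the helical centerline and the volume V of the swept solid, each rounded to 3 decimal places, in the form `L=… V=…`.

L=1503.604 V=42513.389

2πR = 2π·38 = 238.761042
per-turn = √(238.761042² + 29.5²) = √(57006.8350 + 870.25) = √57877.0850 = 240.576568
L = 6.25 × 240.576568 = 1503.603549
V = π·3² × L = 28.274334 × 1503.603549 = 42513.388781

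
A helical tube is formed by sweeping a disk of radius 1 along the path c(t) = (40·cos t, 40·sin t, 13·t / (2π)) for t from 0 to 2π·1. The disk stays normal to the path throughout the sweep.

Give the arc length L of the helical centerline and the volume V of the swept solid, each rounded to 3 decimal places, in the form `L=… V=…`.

2πR = 2π·40 = 251.327412
per-turn = √(251.327412² + 13²) = √(63165.4682 + 169) = √63334.4682 = 251.663403
L = 1 × 251.663403 = 251.663403
V = π·1² × L = 3.141593 × 251.663403 = 790.623897

L=251.663 V=790.624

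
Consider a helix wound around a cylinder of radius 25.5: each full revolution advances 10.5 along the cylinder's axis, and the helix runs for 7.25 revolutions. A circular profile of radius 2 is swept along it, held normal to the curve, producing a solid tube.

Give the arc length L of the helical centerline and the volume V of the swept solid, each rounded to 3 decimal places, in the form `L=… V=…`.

2πR = 2π·25.5 = 160.221225
per-turn = √(160.221225² + 10.5²) = √(25670.8410 + 110.25) = √25781.0910 = 160.564912
L = 7.25 × 160.564912 = 1164.095614
V = π·2² × L = 12.566371 × 1164.095614 = 14628.456914

L=1164.096 V=14628.457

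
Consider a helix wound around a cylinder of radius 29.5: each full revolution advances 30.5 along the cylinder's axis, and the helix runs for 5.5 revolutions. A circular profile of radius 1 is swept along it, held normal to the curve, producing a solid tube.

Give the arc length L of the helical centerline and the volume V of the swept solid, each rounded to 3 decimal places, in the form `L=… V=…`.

2πR = 2π·29.5 = 185.353967
per-turn = √(185.353967² + 30.5²) = √(34356.0929 + 930.25) = √35286.3429 = 187.846594
L = 5.5 × 187.846594 = 1033.156268
V = π·1² × L = 3.141593 × 1033.156268 = 3245.756140

L=1033.156 V=3245.756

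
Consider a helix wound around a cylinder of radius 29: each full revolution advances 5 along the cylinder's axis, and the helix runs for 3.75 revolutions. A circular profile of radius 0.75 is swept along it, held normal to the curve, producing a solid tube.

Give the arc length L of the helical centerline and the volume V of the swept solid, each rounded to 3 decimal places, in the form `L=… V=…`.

L=683.554 V=1207.939

2πR = 2π·29 = 182.212374
per-turn = √(182.212374² + 5²) = √(33201.3492 + 25) = √33226.3492 = 182.280962
L = 3.75 × 182.280962 = 683.553609
V = π·0.75² × L = 1.767146 × 683.553609 = 1207.938935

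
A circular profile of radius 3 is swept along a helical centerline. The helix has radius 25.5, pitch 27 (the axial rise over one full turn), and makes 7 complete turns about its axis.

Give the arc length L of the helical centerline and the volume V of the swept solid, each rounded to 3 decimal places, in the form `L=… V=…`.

2πR = 2π·25.5 = 160.221225
per-turn = √(160.221225² + 27²) = √(25670.8410 + 729) = √26399.8410 = 162.480279
L = 7 × 162.480279 = 1137.361953
V = π·3² × L = 28.274334 × 1137.361953 = 32158.151594

L=1137.362 V=32158.152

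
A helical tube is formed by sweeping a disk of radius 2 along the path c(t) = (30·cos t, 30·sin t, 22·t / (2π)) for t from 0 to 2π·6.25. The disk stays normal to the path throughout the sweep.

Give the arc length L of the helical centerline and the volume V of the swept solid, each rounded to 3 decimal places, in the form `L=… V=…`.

L=1186.094 V=14904.899

2πR = 2π·30 = 188.495559
per-turn = √(188.495559² + 22²) = √(35530.5758 + 484) = √36014.5758 = 189.775066
L = 6.25 × 189.775066 = 1186.094165
V = π·2² × L = 12.566371 × 1186.094165 = 14904.898864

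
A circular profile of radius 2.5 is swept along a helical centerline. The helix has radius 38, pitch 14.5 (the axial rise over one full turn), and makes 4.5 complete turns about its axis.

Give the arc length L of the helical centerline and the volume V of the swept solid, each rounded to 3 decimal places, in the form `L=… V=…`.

L=1076.404 V=21135.147

2πR = 2π·38 = 238.761042
per-turn = √(238.761042² + 14.5²) = √(57006.8350 + 210.25) = √57217.0850 = 239.200930
L = 4.5 × 239.200930 = 1076.404186
V = π·2.5² × L = 19.634954 × 1076.404186 = 21135.146769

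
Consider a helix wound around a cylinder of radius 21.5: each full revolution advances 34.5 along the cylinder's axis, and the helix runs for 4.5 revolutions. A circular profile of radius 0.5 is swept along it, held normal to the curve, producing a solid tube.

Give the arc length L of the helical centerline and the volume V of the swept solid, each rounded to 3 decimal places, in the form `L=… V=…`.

2πR = 2π·21.5 = 135.088484
per-turn = √(135.088484² + 34.5²) = √(18248.8985 + 1190.25) = √19439.1485 = 139.424347
L = 4.5 × 139.424347 = 627.409562
V = π·0.5² × L = 0.785398 × 627.409562 = 492.766317

L=627.410 V=492.766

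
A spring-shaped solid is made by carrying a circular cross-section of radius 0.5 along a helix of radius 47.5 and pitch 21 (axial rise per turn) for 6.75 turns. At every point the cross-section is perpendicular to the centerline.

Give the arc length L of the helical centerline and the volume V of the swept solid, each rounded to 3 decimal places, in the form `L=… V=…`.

L=2019.527 V=1586.133

2πR = 2π·47.5 = 298.451302
per-turn = √(298.451302² + 21²) = √(89073.1797 + 441) = √89514.1797 = 299.189204
L = 6.75 × 299.189204 = 2019.527126
V = π·0.5² × L = 0.785398 × 2019.527126 = 1586.132896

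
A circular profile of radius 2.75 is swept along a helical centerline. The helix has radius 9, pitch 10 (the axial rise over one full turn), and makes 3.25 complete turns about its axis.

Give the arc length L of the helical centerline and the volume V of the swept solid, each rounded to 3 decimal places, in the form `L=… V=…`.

L=186.635 V=4434.122

2πR = 2π·9 = 56.548668
per-turn = √(56.548668² + 10²) = √(3197.7518 + 100) = √3297.7518 = 57.426055
L = 3.25 × 57.426055 = 186.634680
V = π·2.75² × L = 23.758294 × 186.634680 = 4434.121673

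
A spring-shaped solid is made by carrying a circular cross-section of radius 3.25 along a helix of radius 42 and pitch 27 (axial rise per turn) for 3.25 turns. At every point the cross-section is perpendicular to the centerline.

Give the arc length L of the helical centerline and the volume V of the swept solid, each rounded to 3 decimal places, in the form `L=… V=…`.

2πR = 2π·42 = 263.893783
per-turn = √(263.893783² + 27²) = √(69639.9287 + 729) = √70368.9287 = 265.271424
L = 3.25 × 265.271424 = 862.132130
V = π·3.25² × L = 33.183072 × 862.132130 = 28608.192878

L=862.132 V=28608.193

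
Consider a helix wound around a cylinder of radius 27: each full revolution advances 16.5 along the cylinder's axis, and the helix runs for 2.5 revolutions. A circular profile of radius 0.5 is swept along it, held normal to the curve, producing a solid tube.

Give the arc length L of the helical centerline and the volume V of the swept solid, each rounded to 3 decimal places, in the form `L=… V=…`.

L=426.116 V=334.671

2πR = 2π·27 = 169.646003
per-turn = √(169.646003² + 16.5²) = √(28779.7664 + 272.25) = √29052.0164 = 170.446521
L = 2.5 × 170.446521 = 426.116302
V = π·0.5² × L = 0.785398 × 426.116302 = 334.670961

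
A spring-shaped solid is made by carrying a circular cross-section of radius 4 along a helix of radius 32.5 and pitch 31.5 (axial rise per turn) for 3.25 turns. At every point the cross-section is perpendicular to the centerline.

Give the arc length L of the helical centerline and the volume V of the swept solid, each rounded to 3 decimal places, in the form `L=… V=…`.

2πR = 2π·32.5 = 204.203522
per-turn = √(204.203522² + 31.5²) = √(41699.0786 + 992.25) = √42691.3286 = 206.618800
L = 3.25 × 206.618800 = 671.511101
V = π·4² × L = 50.265482 × 671.511101 = 33753.829449

L=671.511 V=33753.829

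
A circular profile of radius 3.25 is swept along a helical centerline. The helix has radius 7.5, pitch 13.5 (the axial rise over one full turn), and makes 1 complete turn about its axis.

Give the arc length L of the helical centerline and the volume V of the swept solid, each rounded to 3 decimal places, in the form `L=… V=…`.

2πR = 2π·7.5 = 47.123890
per-turn = √(47.123890² + 13.5²) = √(2220.6610 + 182.25) = √2402.9110 = 49.019496
L = 1 × 49.019496 = 49.019496
V = π·3.25² × L = 33.183072 × 49.019496 = 1626.617486

L=49.019 V=1626.617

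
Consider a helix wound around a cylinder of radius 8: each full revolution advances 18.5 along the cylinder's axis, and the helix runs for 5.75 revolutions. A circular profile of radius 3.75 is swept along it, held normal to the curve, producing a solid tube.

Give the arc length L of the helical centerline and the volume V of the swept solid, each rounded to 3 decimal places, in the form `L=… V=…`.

L=307.980 V=13606.161

2πR = 2π·8 = 50.265482
per-turn = √(50.265482² + 18.5²) = √(2526.6187 + 342.25) = √2868.8687 = 53.561822
L = 5.75 × 53.561822 = 307.980474
V = π·3.75² × L = 44.178647 × 307.980474 = 13606.160542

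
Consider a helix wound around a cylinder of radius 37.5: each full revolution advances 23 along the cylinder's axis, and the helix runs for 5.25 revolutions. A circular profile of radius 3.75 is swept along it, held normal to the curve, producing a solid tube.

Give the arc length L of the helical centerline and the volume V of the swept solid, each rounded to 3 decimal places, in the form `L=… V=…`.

2πR = 2π·37.5 = 235.619449
per-turn = √(235.619449² + 23²) = √(55516.5248 + 529) = √56045.5248 = 236.739360
L = 5.25 × 236.739360 = 1242.881642
V = π·3.75² × L = 44.178647 × 1242.881642 = 54908.828942

L=1242.882 V=54908.829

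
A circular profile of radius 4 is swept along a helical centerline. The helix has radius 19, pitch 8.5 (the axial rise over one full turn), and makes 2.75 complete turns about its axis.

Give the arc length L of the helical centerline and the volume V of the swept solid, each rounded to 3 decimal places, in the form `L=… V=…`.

L=329.128 V=16543.755

2πR = 2π·19 = 119.380521
per-turn = √(119.380521² + 8.5²) = √(14251.7088 + 72.25) = √14323.9588 = 119.682742
L = 2.75 × 119.682742 = 329.127541
V = π·4² × L = 50.265482 × 329.127541 = 16543.754626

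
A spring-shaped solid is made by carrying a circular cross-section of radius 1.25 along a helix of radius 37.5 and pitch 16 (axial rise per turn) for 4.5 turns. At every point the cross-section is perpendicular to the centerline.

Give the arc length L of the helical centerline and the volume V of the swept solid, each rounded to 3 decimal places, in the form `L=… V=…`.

L=1062.729 V=5216.660

2πR = 2π·37.5 = 235.619449
per-turn = √(235.619449² + 16²) = √(55516.5248 + 256) = √55772.5248 = 236.162073
L = 4.5 × 236.162073 = 1062.729329
V = π·1.25² × L = 4.908739 × 1062.729329 = 5216.660394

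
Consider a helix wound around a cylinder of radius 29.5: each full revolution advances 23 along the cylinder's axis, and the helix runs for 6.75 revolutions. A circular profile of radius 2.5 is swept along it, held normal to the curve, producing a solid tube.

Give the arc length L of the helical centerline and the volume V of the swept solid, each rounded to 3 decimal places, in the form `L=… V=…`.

L=1260.735 V=24754.468

2πR = 2π·29.5 = 185.353967
per-turn = √(185.353967² + 23²) = √(34356.0929 + 529) = √34885.0929 = 186.775515
L = 6.75 × 186.775515 = 1260.734725
V = π·2.5² × L = 19.634954 × 1260.734725 = 24754.468434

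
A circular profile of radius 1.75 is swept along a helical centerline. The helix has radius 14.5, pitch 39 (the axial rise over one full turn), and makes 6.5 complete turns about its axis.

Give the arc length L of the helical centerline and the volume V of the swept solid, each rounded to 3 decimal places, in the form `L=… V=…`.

L=644.167 V=6197.616

2πR = 2π·14.5 = 91.106187
per-turn = √(91.106187² + 39²) = √(8300.3373 + 1521) = √9821.3373 = 99.102660
L = 6.5 × 99.102660 = 644.167293
V = π·1.75² × L = 9.621128 × 644.167293 = 6197.615655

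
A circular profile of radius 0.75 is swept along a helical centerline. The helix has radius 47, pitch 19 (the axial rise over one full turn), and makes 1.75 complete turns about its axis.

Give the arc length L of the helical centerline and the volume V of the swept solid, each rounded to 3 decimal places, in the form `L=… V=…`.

L=517.861 V=915.135

2πR = 2π·47 = 295.309709
per-turn = √(295.309709² + 19²) = √(87207.8245 + 361) = √87568.8245 = 295.920301
L = 1.75 × 295.920301 = 517.860527
V = π·0.75² × L = 1.767146 × 517.860527 = 915.135090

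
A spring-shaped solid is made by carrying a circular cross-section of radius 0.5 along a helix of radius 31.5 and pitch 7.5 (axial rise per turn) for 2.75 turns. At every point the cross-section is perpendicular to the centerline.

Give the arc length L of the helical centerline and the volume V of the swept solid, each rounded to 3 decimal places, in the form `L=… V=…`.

2πR = 2π·31.5 = 197.920337
per-turn = √(197.920337² + 7.5²) = √(39172.4599 + 56.25) = √39228.7099 = 198.062389
L = 2.75 × 198.062389 = 544.671569
V = π·0.5² × L = 0.785398 × 544.671569 = 427.784050

L=544.672 V=427.784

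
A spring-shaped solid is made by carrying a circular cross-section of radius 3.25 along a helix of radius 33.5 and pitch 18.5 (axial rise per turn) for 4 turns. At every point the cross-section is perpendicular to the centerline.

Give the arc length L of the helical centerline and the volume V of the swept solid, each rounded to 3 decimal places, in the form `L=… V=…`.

L=845.193 V=28046.086

2πR = 2π·33.5 = 210.486708
per-turn = √(210.486708² + 18.5²) = √(44304.6542 + 342.25) = √44646.9042 = 211.298140
L = 4 × 211.298140 = 845.192562
V = π·3.25² × L = 33.183072 × 845.192562 = 28046.085973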